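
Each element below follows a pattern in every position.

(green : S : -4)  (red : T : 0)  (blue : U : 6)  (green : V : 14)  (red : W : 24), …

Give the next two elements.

(blue : X : 36), (green : Y : 50)

Colour: repeats green → red → blue; green, red, blue, green, red → blue → green.
Letter: letters move forward 1 place in the alphabet, so S, T, U, V, W → X → Y.
For the third component, differences are 4, 6, 8, … (increasing by 2 each time): -4, 0, 6, 14, 24 → 36 → 50.
Putting the parts together: (blue : X : 36) and then (green : Y : 50).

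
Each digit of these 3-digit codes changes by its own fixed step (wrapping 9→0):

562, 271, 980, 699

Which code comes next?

308

First digit: −3 each step, mod 10; 5, 2, 9, 6 → 3.
Second digit: +1 each step, mod 10; 6, 7, 8, 9 → 0.
For the third digit, −1 each step, mod 10: 2, 1, 0, 9 → 8.
Combining the parts gives 308.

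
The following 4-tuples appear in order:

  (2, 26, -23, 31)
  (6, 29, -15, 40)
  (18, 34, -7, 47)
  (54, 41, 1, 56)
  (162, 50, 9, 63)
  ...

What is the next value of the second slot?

Second slot: differences are 3, 5, 7, … (increasing by 2 each time), so 26, 29, 34, 41, 50 → 61.

61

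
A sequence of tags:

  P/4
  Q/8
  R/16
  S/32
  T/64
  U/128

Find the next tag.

Letter goes P, Q, R, S, T, U → V (letters move forward 1 place in the alphabet).
Second component: ×2 each step; 4, 8, 16, 32, 64, 128 → 256.
Combining the parts gives V/256.

V/256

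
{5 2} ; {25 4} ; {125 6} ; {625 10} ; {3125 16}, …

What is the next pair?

First value goes 5, 25, 125, 625, 3125 → 15625 (×5 each step).
Second value — each term is the sum of the two before it: 2, 4, 6, 10, 16 → 26.
Putting it together: {15625 26}.

{15625 26}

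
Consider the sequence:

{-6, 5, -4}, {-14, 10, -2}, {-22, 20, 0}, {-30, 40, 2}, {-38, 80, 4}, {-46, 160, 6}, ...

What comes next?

{-54, 320, 8}

First part: −8 each step, so -6, -14, -22, -30, -38, -46 → -54.
Second part: ×2 each step; 5, 10, 20, 40, 80, 160 → 320.
Third part goes -4, -2, 0, 2, 4, 6 → 8 (+2 each step).
So the next term is {-54, 320, 8}.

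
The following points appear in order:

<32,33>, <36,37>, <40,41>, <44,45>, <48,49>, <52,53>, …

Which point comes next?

First value: +4 each step, so 32, 36, 40, 44, 48, 52 → 56.
Second value — always 1 more than the first value: 33, 37, 41, 45, 49, 53 → 57.
Combining the parts gives <56,57>.

<56,57>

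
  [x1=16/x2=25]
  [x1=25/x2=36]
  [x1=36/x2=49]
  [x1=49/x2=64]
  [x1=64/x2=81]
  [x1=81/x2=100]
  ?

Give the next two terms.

[x1=100/x2=121], [x1=121/x2=144]

X1: perfect squares: 4², 5², 6², …; 16, 25, 36, 49, 64, 81 → 100 → 121.
X2: 25, 36, 49, 64, 81, 100 → 121 → 144 (perfect squares: 5², 6², 7², …).
So the next two terms are [x1=100/x2=121] and [x1=121/x2=144].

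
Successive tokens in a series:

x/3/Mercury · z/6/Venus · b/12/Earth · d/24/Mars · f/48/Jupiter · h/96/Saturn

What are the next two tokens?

j/192/Uranus, l/384/Neptune

Letter: x, z, b, d, f, h → j → l (letters move forward 2 places in the alphabet, wrapping Z→A).
Second component: 3, 6, 12, 24, 48, 96 → 192 → 384 (×2 each step).
Planet: runs through the planets Mercury→Neptune, so Mercury, Venus, Earth, Mars, Jupiter, Saturn → Uranus → Neptune.
So the next two tokens are j/192/Uranus and l/384/Neptune.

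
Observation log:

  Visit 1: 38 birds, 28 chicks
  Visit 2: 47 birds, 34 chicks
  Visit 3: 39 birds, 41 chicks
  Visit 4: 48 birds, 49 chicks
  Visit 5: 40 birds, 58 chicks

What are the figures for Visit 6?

Birds: 38, 47, 39, 48, 40 → 49 (alternating steps +9, −8, +9, −8, …).
Chicks: differences are 6, 7, 8, … (increasing by 1 each time); 28, 34, 41, 49, 58 → 68.
So the next record is 49 birds, 68 chicks.

49 birds, 68 chicks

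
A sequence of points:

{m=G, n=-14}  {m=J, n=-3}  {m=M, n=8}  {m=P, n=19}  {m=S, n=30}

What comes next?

M: letters move forward 3 places in the alphabet; G, J, M, P, S → V.
N: +11 each step; -14, -3, 8, 19, 30 → 41.
Putting it together: {m=V, n=41}.

{m=V, n=41}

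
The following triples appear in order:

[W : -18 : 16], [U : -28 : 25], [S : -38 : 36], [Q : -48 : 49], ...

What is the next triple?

[O : -58 : 64]

Letter goes W, U, S, Q → O (letters move back 2 places in the alphabet).
Second slot: −10 each step, so -18, -28, -38, -48 → -58.
Third slot — perfect squares: 4², 5², 6², …: 16, 25, 36, 49 → 64.
Putting it together: [O : -58 : 64].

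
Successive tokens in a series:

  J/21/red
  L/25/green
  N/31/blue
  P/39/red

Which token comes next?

R/49/green

Letter — letters move forward 2 places in the alphabet: J, L, N, P → R.
Second component: differences are 4, 6, 8, … (increasing by 2 each time), so 21, 25, 31, 39 → 49.
Colour: red, green, blue, red → green (repeats red → green → blue).
Putting it together: R/49/green.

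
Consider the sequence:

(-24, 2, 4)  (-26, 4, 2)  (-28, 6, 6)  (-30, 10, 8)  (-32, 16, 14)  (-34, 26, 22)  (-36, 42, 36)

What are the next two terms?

(-38, 68, 58), (-40, 110, 94)

First component goes -24, -26, -28, -30, -32, -34, -36 → -38 → -40 (−2 each step).
Second component: each term is the sum of the two before it; 2, 4, 6, 10, 16, 26, 42 → 68 → 110.
Third component goes 4, 2, 6, 8, 14, 22, 36 → 58 → 94 (each term is the sum of the two before it).
Putting the parts together: (-38, 68, 58) and then (-40, 110, 94).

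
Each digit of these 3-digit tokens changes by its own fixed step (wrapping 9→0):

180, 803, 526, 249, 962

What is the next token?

First digit: −3 each step, mod 10; 1, 8, 5, 2, 9 → 6.
Second digit: +2 each step, mod 10; 8, 0, 2, 4, 6 → 8.
Third digit goes 0, 3, 6, 9, 2 → 5 (+3 each step, mod 10).
So the next token is 685.

685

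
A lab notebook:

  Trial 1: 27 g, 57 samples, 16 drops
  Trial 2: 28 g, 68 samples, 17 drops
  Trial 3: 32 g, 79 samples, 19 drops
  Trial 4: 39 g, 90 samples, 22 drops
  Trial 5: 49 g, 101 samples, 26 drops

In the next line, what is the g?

62

G goes 27, 28, 32, 39, 49 → 62 (differences are 1, 4, 7, … (increasing by 3 each time)).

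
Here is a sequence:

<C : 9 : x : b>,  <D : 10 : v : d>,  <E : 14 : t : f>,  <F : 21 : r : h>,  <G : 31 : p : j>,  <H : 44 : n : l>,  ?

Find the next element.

<I : 60 : l : n>

For the first letter, letters move forward 1 place in the alphabet: C, D, E, F, G, H → I.
Second entry — differences are 1, 4, 7, … (increasing by 3 each time): 9, 10, 14, 21, 31, 44 → 60.
Second letter: letters move back 2 places in the alphabet, so x, v, t, r, p, n → l.
Third letter: b, d, f, h, j, l → n (letters move forward 2 places in the alphabet).
Combining the parts gives <I : 60 : l : n>.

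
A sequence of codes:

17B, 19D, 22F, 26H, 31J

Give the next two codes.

37L then 44N

First component: differences are 2, 3, 4, … (increasing by 1 each time); 17, 19, 22, 26, 31 → 37 → 44.
For the letter, letters move forward 2 places in the alphabet: B, D, F, H, J → L → N.
So the next two codes are 37L and 44N.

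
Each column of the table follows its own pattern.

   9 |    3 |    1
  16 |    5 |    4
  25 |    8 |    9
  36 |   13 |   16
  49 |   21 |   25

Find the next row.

First component — perfect squares: 3², 4², 5², …: 9, 16, 25, 36, 49 → 64.
Second component goes 3, 5, 8, 13, 21 → 34 (each term is the sum of the two before it).
Third component: differences are 3, 5, 7, … (increasing by 2 each time), so 1, 4, 9, 16, 25 → 36.
Putting it together: 64  34  36.

64  34  36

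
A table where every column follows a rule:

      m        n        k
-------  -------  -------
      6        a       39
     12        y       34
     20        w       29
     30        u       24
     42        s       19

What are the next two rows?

56  q  14; 72  o  9

Column m — differences are 6, 8, 10, … (increasing by 2 each time): 6, 12, 20, 30, 42 → 56 → 72.
Column n: letters move back 2 places in the alphabet, wrapping A→Z; a, y, w, u, s → q → o.
Column k goes 39, 34, 29, 24, 19 → 14 → 9 (−5 each step).
Putting the parts together: 56  q  14 and then 72  o  9.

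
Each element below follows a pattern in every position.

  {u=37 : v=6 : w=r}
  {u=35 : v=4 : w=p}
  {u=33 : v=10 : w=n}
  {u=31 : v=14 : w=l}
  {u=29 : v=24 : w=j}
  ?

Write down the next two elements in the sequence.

U: −2 each step, so 37, 35, 33, 31, 29 → 27 → 25.
For the v, each term is the sum of the two before it: 6, 4, 10, 14, 24 → 38 → 62.
For the w, letters move back 2 places in the alphabet: r, p, n, l, j → h → f.
Putting the parts together: {u=27 : v=38 : w=h} and then {u=25 : v=62 : w=f}.

{u=27 : v=38 : w=h}, {u=25 : v=62 : w=f}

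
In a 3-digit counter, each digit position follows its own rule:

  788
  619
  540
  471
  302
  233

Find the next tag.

164

First digit: 7, 6, 5, 4, 3, 2 → 1 (−1 each step, mod 10).
Second digit — +3 each step, mod 10: 8, 1, 4, 7, 0, 3 → 6.
For the third digit, +1 each step, mod 10: 8, 9, 0, 1, 2, 3 → 4.
Combining the parts gives 164.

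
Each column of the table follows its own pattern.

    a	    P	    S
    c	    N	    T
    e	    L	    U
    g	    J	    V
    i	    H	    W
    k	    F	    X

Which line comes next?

First letter: a, c, e, g, i, k → m (letters move forward 2 places in the alphabet).
Second letter: letters move back 2 places in the alphabet, so P, N, L, J, H, F → D.
Third letter: letters move forward 1 place in the alphabet, so S, T, U, V, W, X → Y.
Combining the parts gives m  D  Y.

m  D  Y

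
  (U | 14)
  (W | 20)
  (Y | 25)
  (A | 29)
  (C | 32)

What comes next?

Letter goes U, W, Y, A, C → E (letters move forward 2 places in the alphabet, wrapping Z→A).
For the second coordinate, differences are 6, 5, 4, … (decreasing by 1 each time): 14, 20, 25, 29, 32 → 34.
So the next term is (E | 34).

(E | 34)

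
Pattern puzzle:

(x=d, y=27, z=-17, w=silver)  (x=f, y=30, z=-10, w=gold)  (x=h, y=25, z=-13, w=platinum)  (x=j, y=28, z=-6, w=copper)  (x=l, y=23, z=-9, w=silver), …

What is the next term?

(x=n, y=26, z=-2, w=gold)

X goes d, f, h, j, l → n (letters move forward 2 places in the alphabet).
Y: alternating steps +3, −5, +3, −5, …; 27, 30, 25, 28, 23 → 26.
Z: alternating steps +7, −3, +7, −3, …; -17, -10, -13, -6, -9 → -2.
W goes silver, gold, platinum, copper, silver → gold (repeats silver → gold → platinum → copper).
Combining the parts gives (x=n, y=26, z=-2, w=gold).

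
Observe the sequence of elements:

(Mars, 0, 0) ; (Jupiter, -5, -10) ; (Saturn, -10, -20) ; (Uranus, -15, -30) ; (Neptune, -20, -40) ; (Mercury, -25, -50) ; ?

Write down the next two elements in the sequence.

(Venus, -30, -60), (Earth, -35, -70)

Planet: Mars, Jupiter, Saturn, Uranus, Neptune, Mercury → Venus → Earth (runs through the planets Mercury→Neptune).
Second component: −5 each step; 0, -5, -10, -15, -20, -25 → -30 → -35.
Third component: always 2 × the second component; 0, -10, -20, -30, -40, -50 → -60 → -70.
Putting the parts together: (Venus, -30, -60) and then (Earth, -35, -70).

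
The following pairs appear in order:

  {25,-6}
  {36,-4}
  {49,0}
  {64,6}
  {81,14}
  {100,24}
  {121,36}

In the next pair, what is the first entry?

144

First entry: perfect squares: 5², 6², 7², …, so 25, 36, 49, 64, 81, 100, 121 → 144.
For the second entry, differences are 2, 4, 6, … (increasing by 2 each time): -6, -4, 0, 6, 14, 24, 36 → 50.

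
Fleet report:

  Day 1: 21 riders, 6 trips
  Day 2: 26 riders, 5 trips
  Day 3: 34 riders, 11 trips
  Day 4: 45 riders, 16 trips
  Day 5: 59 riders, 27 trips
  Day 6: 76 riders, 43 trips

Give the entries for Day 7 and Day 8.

96 riders, 70 trips; 119 riders, 113 trips

For the riders, differences are 5, 8, 11, … (increasing by 3 each time): 21, 26, 34, 45, 59, 76 → 96 → 119.
Trips goes 6, 5, 11, 16, 27, 43 → 70 → 113 (each term is the sum of the two before it).
Putting the parts together: 96 riders, 70 trips and then 119 riders, 113 trips.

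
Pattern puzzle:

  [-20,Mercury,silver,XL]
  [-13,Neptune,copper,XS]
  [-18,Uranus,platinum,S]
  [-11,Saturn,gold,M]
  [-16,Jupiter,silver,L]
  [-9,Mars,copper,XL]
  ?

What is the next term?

First component goes -20, -13, -18, -11, -16, -9 → -14 (alternating steps +7, −5, +7, −5, …).
For the planet, runs backward through the planets Mercury→Neptune: Mercury, Neptune, Uranus, Saturn, Jupiter, Mars → Earth.
Metal: silver, copper, platinum, gold, silver, copper → platinum (repeats silver → copper → platinum → gold).
Size: repeats XL → XS → S → M → L, so XL, XS, S, M, L, XL → XS.
So the next term is [-14,Earth,platinum,XS].

[-14,Earth,platinum,XS]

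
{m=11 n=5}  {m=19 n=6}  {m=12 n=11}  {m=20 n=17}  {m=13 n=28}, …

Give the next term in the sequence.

M goes 11, 19, 12, 20, 13 → 21 (alternating steps +8, −7, +8, −7, …).
N: each term is the sum of the two before it; 5, 6, 11, 17, 28 → 45.
So the next term is {m=21 n=45}.

{m=21 n=45}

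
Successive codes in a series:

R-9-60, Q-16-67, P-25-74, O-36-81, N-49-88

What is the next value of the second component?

Letter: R, Q, P, O, N → M (letters move back 1 place in the alphabet).
Second component: perfect squares: 3², 4², 5², …; 9, 16, 25, 36, 49 → 64.
Third component goes 60, 67, 74, 81, 88 → 95 (+7 each step).

64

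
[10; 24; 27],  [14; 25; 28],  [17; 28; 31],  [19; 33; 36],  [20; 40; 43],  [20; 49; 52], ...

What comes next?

[19; 60; 63]

First component: differences are 4, 3, 2, … (decreasing by 1 each time), so 10, 14, 17, 19, 20, 20 → 19.
Second component goes 24, 25, 28, 33, 40, 49 → 60 (differences are 1, 3, 5, … (increasing by 2 each time)).
Third component: differences are 1, 3, 5, … (increasing by 2 each time); 27, 28, 31, 36, 43, 52 → 63.
Combining the parts gives [19; 60; 63].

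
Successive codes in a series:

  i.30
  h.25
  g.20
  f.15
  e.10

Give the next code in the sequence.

d.5

Letter: letters move back 1 place in the alphabet, so i, h, g, f, e → d.
Second component: 30, 25, 20, 15, 10 → 5 (−5 each step).
Putting it together: d.5.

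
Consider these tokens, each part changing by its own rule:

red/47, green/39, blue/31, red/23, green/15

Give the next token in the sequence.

Colour — repeats red → green → blue: red, green, blue, red, green → blue.
Second component: −8 each step; 47, 39, 31, 23, 15 → 7.
Putting it together: blue/7.

blue/7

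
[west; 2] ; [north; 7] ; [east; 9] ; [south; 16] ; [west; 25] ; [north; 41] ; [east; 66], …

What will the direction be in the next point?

south

Direction: repeats west → north → east → south, so west, north, east, south, west, north, east → south.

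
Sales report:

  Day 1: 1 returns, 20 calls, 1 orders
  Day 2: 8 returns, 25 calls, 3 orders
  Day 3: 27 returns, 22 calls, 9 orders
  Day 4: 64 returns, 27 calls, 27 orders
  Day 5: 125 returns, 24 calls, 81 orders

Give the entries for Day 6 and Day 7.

For the returns, perfect cubes: 1³, 2³, 3³, …: 1, 8, 27, 64, 125 → 216 → 343.
Calls: alternating steps +5, −3, +5, −3, …; 20, 25, 22, 27, 24 → 29 → 26.
Orders — ×3 each step: 1, 3, 9, 27, 81 → 243 → 729.
So the next two lines are 216 returns, 29 calls, 243 orders and 343 returns, 26 calls, 729 orders.

216 returns, 29 calls, 243 orders; 343 returns, 26 calls, 729 orders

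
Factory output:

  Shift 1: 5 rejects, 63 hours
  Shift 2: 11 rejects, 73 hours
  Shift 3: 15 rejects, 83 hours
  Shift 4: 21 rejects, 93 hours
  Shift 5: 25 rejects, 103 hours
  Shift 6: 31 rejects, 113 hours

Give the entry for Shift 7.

Rejects: 5, 11, 15, 21, 25, 31 → 35 (alternating steps +6, +4, +6, +4, …).
Hours: +10 each step; 63, 73, 83, 93, 103, 113 → 123.
Combining the parts gives 35 rejects, 123 hours.

35 rejects, 123 hours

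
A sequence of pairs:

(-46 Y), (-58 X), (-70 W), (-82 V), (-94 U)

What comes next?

First entry — −12 each step: -46, -58, -70, -82, -94 → -106.
Letter: letters move back 1 place in the alphabet, so Y, X, W, V, U → T.
Putting it together: (-106 T).

(-106 T)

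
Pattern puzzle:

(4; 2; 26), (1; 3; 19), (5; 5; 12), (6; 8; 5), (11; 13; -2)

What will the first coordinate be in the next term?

17

For the first coordinate, each term is the sum of the two before it: 4, 1, 5, 6, 11 → 17.
For the second coordinate, each term is the sum of the two before it: 2, 3, 5, 8, 13 → 21.
Third coordinate: −7 each step; 26, 19, 12, 5, -2 → -9.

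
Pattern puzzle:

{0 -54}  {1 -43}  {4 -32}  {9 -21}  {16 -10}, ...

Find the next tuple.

{25 1}

First coordinate: differences are 1, 3, 5, … (increasing by 2 each time), so 0, 1, 4, 9, 16 → 25.
Second coordinate — +11 each step: -54, -43, -32, -21, -10 → 1.
So the next tuple is {25 1}.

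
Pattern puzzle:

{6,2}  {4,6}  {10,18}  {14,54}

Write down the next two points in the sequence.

First entry: each term is the sum of the two before it; 6, 4, 10, 14 → 24 → 38.
Second entry goes 2, 6, 18, 54 → 162 → 486 (×3 each step).
So the next two points are {24,162} and {38,486}.

{24,162}, {38,486}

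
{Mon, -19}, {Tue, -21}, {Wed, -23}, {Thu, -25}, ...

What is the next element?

Day — runs through the weekdays Mon→Sun: Mon, Tue, Wed, Thu → Fri.
Second value — −2 each step: -19, -21, -23, -25 → -27.
Putting it together: {Fri, -27}.

{Fri, -27}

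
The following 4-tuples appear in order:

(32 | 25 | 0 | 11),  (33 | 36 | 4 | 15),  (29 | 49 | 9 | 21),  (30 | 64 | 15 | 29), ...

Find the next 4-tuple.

First value: alternating steps +1, −4, +1, −4, …, so 32, 33, 29, 30 → 26.
Second value: perfect squares: 5², 6², 7², …, so 25, 36, 49, 64 → 81.
Third value goes 0, 4, 9, 15 → 22 (differences are 4, 5, 6, … (increasing by 1 each time)).
Fourth value — differences are 4, 6, 8, … (increasing by 2 each time): 11, 15, 21, 29 → 39.
So the next 4-tuple is (26 | 81 | 22 | 39).

(26 | 81 | 22 | 39)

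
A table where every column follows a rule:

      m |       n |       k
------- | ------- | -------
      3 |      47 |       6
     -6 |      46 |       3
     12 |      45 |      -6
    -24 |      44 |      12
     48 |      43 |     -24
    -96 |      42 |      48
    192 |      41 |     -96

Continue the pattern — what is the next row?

-384  40  192

For the column m, ×(-2) each step: 3, -6, 12, -24, 48, -96, 192 → -384.
Column n: 47, 46, 45, 44, 43, 42, 41 → 40 (−1 each step).
Column k — always the previous value of the column m: 6, 3, -6, 12, -24, 48, -96 → 192.
Putting it together: -384  40  192.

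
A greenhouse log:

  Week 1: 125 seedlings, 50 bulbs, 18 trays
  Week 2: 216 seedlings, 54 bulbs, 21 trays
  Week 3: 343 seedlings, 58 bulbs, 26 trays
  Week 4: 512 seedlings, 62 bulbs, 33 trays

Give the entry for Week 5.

Seedlings — perfect cubes: 5³, 6³, 7³, …: 125, 216, 343, 512 → 729.
For the bulbs, +4 each step: 50, 54, 58, 62 → 66.
Trays: differences are 3, 5, 7, … (increasing by 2 each time), so 18, 21, 26, 33 → 42.
So the next row is 729 seedlings, 66 bulbs, 42 trays.

729 seedlings, 66 bulbs, 42 trays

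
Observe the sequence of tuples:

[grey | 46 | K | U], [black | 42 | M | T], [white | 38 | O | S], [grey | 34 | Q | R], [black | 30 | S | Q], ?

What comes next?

[white | 26 | U | P]

Shade: repeats grey → black → white; grey, black, white, grey, black → white.
Second entry — −4 each step: 46, 42, 38, 34, 30 → 26.
For the first letter, letters move forward 2 places in the alphabet: K, M, O, Q, S → U.
For the second letter, letters move back 1 place in the alphabet: U, T, S, R, Q → P.
Putting it together: [white | 26 | U | P].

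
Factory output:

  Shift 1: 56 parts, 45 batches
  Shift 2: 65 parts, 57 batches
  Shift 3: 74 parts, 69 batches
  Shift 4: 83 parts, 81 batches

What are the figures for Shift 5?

For the parts, +9 each step: 56, 65, 74, 83 → 92.
For the batches, +12 each step: 45, 57, 69, 81 → 93.
So the next line is 92 parts, 93 batches.

92 parts, 93 batches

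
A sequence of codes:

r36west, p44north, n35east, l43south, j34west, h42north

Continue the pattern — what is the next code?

f33east

Letter: letters move back 2 places in the alphabet; r, p, n, l, j, h → f.
Second component — alternating steps +8, −9, +8, −9, …: 36, 44, 35, 43, 34, 42 → 33.
Direction: west, north, east, south, west, north → east (repeats west → north → east → south).
Combining the parts gives f33east.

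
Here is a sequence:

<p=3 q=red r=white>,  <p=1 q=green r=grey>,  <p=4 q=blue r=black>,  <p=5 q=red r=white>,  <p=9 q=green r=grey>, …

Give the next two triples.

P: each term is the sum of the two before it; 3, 1, 4, 5, 9 → 14 → 23.
Q goes red, green, blue, red, green → blue → red (repeats red → green → blue).
R — repeats white → grey → black: white, grey, black, white, grey → black → white.
So the next two triples are <p=14 q=blue r=black> and <p=23 q=red r=white>.

<p=14 q=blue r=black>, <p=23 q=red r=white>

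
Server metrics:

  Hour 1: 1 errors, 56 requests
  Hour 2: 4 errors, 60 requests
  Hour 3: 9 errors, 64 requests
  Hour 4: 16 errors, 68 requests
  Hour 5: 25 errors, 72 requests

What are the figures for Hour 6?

For the errors, perfect squares: 1², 2², 3², …: 1, 4, 9, 16, 25 → 36.
Requests — +4 each step: 56, 60, 64, 68, 72 → 76.
Combining the parts gives 36 errors, 76 requests.

36 errors, 76 requests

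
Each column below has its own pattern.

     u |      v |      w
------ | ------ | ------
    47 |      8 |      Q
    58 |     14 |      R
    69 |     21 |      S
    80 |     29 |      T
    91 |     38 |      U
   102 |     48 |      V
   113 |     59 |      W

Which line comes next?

124  71  X

Column u: +11 each step, so 47, 58, 69, 80, 91, 102, 113 → 124.
Column v: differences are 6, 7, 8, … (increasing by 1 each time), so 8, 14, 21, 29, 38, 48, 59 → 71.
Column w — letters move forward 1 place in the alphabet: Q, R, S, T, U, V, W → X.
So the next line is 124  71  X.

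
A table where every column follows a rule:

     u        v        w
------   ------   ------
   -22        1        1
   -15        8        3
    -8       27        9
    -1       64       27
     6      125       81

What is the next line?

13  216  243

For the column u, +7 each step: -22, -15, -8, -1, 6 → 13.
Column v: perfect cubes: 1³, 2³, 3³, …; 1, 8, 27, 64, 125 → 216.
Column w: 1, 3, 9, 27, 81 → 243 (×3 each step).
So the next line is 13  216  243.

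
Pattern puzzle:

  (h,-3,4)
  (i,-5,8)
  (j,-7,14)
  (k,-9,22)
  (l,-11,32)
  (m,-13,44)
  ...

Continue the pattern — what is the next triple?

Letter goes h, i, j, k, l, m → n (letters move forward 1 place in the alphabet).
Second part: -3, -5, -7, -9, -11, -13 → -15 (−2 each step).
For the third part, differences are 4, 6, 8, … (increasing by 2 each time): 4, 8, 14, 22, 32, 44 → 58.
Combining the parts gives (n,-15,58).

(n,-15,58)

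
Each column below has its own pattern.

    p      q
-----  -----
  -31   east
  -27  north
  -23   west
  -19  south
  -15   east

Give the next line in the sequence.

-11  north

Column p: +4 each step, so -31, -27, -23, -19, -15 → -11.
Column q — repeats east → north → west → south: east, north, west, south, east → north.
Combining the parts gives -11  north.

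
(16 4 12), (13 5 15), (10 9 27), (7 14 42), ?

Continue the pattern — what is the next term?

First component goes 16, 13, 10, 7 → 4 (−3 each step).
Second component — each term is the sum of the two before it: 4, 5, 9, 14 → 23.
Third component goes 12, 15, 27, 42 → 69 (always 3 × the second component).
Putting it together: (4 23 69).

(4 23 69)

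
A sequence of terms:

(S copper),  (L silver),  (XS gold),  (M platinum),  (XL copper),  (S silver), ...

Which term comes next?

Size — repeats S → L → XS → M → XL: S, L, XS, M, XL, S → L.
Metal: repeats copper → silver → gold → platinum, so copper, silver, gold, platinum, copper, silver → gold.
Combining the parts gives (L gold).

(L gold)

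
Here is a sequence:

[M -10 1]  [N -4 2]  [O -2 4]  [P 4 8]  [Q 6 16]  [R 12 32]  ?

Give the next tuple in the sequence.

[S 14 64]

Letter — letters move forward 1 place in the alphabet: M, N, O, P, Q, R → S.
Second value: -10, -4, -2, 4, 6, 12 → 14 (alternating steps +6, +2, +6, +2, …).
Third value — ×2 each step: 1, 2, 4, 8, 16, 32 → 64.
Combining the parts gives [S 14 64].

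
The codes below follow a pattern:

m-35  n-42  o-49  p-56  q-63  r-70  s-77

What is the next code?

t-84

Letter: letters move forward 1 place in the alphabet; m, n, o, p, q, r, s → t.
Second component: +7 each step; 35, 42, 49, 56, 63, 70, 77 → 84.
Putting it together: t-84.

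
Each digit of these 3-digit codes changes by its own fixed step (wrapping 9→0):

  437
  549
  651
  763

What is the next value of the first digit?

First digit: 4, 5, 6, 7 → 8 (+1 each step, mod 10).

8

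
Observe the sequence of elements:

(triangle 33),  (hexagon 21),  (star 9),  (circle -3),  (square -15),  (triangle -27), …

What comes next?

(hexagon -39)

Shape goes triangle, hexagon, star, circle, square, triangle → hexagon (repeats triangle → hexagon → star → circle → square).
For the second coordinate, −12 each step: 33, 21, 9, -3, -15, -27 → -39.
Combining the parts gives (hexagon -39).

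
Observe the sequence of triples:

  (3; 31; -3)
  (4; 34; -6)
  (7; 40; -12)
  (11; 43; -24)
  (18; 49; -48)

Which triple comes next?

First slot: each term is the sum of the two before it; 3, 4, 7, 11, 18 → 29.
Second slot — alternating steps +3, +6, +3, +6, …: 31, 34, 40, 43, 49 → 52.
Third slot — ×2 each step: -3, -6, -12, -24, -48 → -96.
Putting it together: (29; 52; -96).

(29; 52; -96)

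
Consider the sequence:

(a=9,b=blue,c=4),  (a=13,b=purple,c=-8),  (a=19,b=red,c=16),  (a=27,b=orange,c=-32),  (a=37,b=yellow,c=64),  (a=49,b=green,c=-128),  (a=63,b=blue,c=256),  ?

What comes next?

A: differences are 4, 6, 8, … (increasing by 2 each time), so 9, 13, 19, 27, 37, 49, 63 → 79.
B — repeats blue → purple → red → orange → yellow → green: blue, purple, red, orange, yellow, green, blue → purple.
C: ×(-2) each step; 4, -8, 16, -32, 64, -128, 256 → -512.
Putting it together: (a=79,b=purple,c=-512).

(a=79,b=purple,c=-512)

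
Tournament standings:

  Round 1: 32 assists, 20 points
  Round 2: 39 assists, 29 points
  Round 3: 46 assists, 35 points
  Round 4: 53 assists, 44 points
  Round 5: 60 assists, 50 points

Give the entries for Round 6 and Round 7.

67 assists, 59 points; 74 assists, 65 points

Assists — +7 each step: 32, 39, 46, 53, 60 → 67 → 74.
Points: alternating steps +9, +6, +9, +6, …, so 20, 29, 35, 44, 50 → 59 → 65.
So the next two rows are 67 assists, 59 points and 74 assists, 65 points.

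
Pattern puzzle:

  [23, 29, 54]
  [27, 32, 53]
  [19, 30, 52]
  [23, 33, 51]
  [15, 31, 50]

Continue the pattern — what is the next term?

[19, 34, 49]

First part: 23, 27, 19, 23, 15 → 19 (alternating steps +4, −8, +4, −8, …).
Second part: alternating steps +3, −2, +3, −2, …; 29, 32, 30, 33, 31 → 34.
Third part: 54, 53, 52, 51, 50 → 49 (−1 each step).
So the next term is [19, 34, 49].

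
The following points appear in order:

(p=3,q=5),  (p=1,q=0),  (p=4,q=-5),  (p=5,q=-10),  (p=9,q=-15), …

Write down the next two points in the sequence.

P: 3, 1, 4, 5, 9 → 14 → 23 (each term is the sum of the two before it).
Q: 5, 0, -5, -10, -15 → -20 → -25 (−5 each step).
Putting the parts together: (p=14,q=-20) and then (p=23,q=-25).

(p=14,q=-20), (p=23,q=-25)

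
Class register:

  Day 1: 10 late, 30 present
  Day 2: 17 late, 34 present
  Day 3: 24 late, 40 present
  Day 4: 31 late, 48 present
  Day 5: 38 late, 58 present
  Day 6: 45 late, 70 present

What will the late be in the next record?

52

Late: +7 each step, so 10, 17, 24, 31, 38, 45 → 52.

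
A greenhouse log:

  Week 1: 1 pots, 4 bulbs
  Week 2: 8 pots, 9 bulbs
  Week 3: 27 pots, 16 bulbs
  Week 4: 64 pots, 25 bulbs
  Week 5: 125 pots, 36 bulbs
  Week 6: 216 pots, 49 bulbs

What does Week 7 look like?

Pots — perfect cubes: 1³, 2³, 3³, …: 1, 8, 27, 64, 125, 216 → 343.
Bulbs — perfect squares: 2², 3², 4², …: 4, 9, 16, 25, 36, 49 → 64.
Putting it together: 343 pots, 64 bulbs.

343 pots, 64 bulbs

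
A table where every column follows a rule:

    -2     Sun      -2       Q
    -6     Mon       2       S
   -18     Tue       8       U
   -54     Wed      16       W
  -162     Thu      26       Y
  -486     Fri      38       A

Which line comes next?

First component: -2, -6, -18, -54, -162, -486 → -1458 (×3 each step).
Day goes Sun, Mon, Tue, Wed, Thu, Fri → Sat (runs through the weekdays Mon→Sun).
Third component: -2, 2, 8, 16, 26, 38 → 52 (differences are 4, 6, 8, … (increasing by 2 each time)).
For the letter, letters move forward 2 places in the alphabet, wrapping Z→A: Q, S, U, W, Y, A → C.
So the next line is -1458  Sat  52  C.

-1458  Sat  52  C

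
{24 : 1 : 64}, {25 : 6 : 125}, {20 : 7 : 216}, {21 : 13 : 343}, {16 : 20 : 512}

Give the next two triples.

{17 : 33 : 729}, {12 : 53 : 1000}

First component: 24, 25, 20, 21, 16 → 17 → 12 (alternating steps +1, −5, +1, −5, …).
For the second component, each term is the sum of the two before it: 1, 6, 7, 13, 20 → 33 → 53.
For the third component, perfect cubes: 4³, 5³, 6³, …: 64, 125, 216, 343, 512 → 729 → 1000.
So the next two triples are {17 : 33 : 729} and {12 : 53 : 1000}.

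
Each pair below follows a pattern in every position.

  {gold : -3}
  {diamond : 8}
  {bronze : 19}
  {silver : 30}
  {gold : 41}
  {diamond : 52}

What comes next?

{bronze : 63}

Rank: repeats gold → diamond → bronze → silver, so gold, diamond, bronze, silver, gold, diamond → bronze.
Second component: +11 each step; -3, 8, 19, 30, 41, 52 → 63.
Putting it together: {bronze : 63}.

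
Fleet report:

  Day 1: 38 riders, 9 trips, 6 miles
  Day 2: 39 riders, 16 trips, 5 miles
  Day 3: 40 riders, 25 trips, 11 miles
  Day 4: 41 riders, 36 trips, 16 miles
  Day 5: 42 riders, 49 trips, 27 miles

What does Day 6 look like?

43 riders, 64 trips, 43 miles

Riders: +1 each step; 38, 39, 40, 41, 42 → 43.
Trips: perfect squares: 3², 4², 5², …, so 9, 16, 25, 36, 49 → 64.
For the miles, each term is the sum of the two before it: 6, 5, 11, 16, 27 → 43.
Putting it together: 43 riders, 64 trips, 43 miles.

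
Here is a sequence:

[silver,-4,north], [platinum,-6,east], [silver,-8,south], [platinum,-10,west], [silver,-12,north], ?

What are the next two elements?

[platinum,-14,east], [silver,-16,south]

Metal: alternates silver ↔ platinum; silver, platinum, silver, platinum, silver → platinum → silver.
Second slot goes -4, -6, -8, -10, -12 → -14 → -16 (−2 each step).
Direction: repeats north → east → south → west, so north, east, south, west, north → east → south.
Putting the parts together: [platinum,-14,east] and then [silver,-16,south].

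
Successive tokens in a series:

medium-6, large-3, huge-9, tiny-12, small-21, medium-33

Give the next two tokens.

For the size, repeats medium → large → huge → tiny → small: medium, large, huge, tiny, small, medium → large → huge.
Second component — each term is the sum of the two before it: 6, 3, 9, 12, 21, 33 → 54 → 87.
So the next two tokens are large-54 and huge-87.

large-54, huge-87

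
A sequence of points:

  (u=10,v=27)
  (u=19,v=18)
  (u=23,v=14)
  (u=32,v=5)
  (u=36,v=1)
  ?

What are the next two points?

(u=45,v=-8), (u=49,v=-12)

U goes 10, 19, 23, 32, 36 → 45 → 49 (alternating steps +9, +4, +9, +4, …).
V goes 27, 18, 14, 5, 1 → -8 → -12 (together with the u always sums to 37).
Putting the parts together: (u=45,v=-8) and then (u=49,v=-12).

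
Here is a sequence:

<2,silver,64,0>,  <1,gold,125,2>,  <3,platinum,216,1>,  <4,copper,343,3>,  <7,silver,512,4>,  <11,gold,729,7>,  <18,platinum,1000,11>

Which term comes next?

First coordinate: each term is the sum of the two before it, so 2, 1, 3, 4, 7, 11, 18 → 29.
Metal: silver, gold, platinum, copper, silver, gold, platinum → copper (repeats silver → gold → platinum → copper).
For the third coordinate, perfect cubes: 4³, 5³, 6³, …: 64, 125, 216, 343, 512, 729, 1000 → 1331.
Fourth coordinate: 0, 2, 1, 3, 4, 7, 11 → 18 (always the previous value of the first coordinate).
Combining the parts gives <29,copper,1331,18>.

<29,copper,1331,18>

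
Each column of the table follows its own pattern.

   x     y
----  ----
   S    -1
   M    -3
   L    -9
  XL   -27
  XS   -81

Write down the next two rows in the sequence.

For the column x, runs through clothing sizes XS→XL: S, M, L, XL, XS → S → M.
Column y: ×3 each step, so -1, -3, -9, -27, -81 → -243 → -729.
Putting the parts together: S  -243 and then M  -729.

S  -243; M  -729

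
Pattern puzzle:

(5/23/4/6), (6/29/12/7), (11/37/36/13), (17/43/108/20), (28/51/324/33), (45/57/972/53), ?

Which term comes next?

First value: 5, 6, 11, 17, 28, 45 → 73 (each term is the sum of the two before it).
Second value: alternating steps +6, +8, +6, +8, …; 23, 29, 37, 43, 51, 57 → 65.
Third value goes 4, 12, 36, 108, 324, 972 → 2916 (×3 each step).
Fourth value: each term is the sum of the two before it; 6, 7, 13, 20, 33, 53 → 86.
Putting it together: (73/65/2916/86).

(73/65/2916/86)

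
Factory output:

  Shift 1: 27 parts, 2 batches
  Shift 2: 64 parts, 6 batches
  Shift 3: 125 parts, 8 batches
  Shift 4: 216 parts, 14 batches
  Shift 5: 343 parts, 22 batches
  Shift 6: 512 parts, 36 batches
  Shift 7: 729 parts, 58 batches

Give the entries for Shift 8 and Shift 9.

Parts: 27, 64, 125, 216, 343, 512, 729 → 1000 → 1331 (perfect cubes: 3³, 4³, 5³, …).
Batches: 2, 6, 8, 14, 22, 36, 58 → 94 → 152 (each term is the sum of the two before it).
Putting the parts together: 1000 parts, 94 batches and then 1331 parts, 152 batches.

1000 parts, 94 batches; 1331 parts, 152 batches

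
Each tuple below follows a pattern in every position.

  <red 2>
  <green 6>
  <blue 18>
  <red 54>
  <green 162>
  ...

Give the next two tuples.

Colour: red, green, blue, red, green → blue → red (repeats red → green → blue).
For the second part, ×3 each step: 2, 6, 18, 54, 162 → 486 → 1458.
Putting the parts together: <blue 486> and then <red 1458>.

<blue 486>, <red 1458>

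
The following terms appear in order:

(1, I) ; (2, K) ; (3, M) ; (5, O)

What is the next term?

First coordinate goes 1, 2, 3, 5 → 8 (each term is the sum of the two before it).
For the letter, letters move forward 2 places in the alphabet: I, K, M, O → Q.
Combining the parts gives (8, Q).

(8, Q)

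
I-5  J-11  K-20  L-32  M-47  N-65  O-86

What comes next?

P-110

Letter: I, J, K, L, M, N, O → P (letters move forward 1 place in the alphabet).
For the second component, differences are 6, 9, 12, … (increasing by 3 each time): 5, 11, 20, 32, 47, 65, 86 → 110.
Combining the parts gives P-110.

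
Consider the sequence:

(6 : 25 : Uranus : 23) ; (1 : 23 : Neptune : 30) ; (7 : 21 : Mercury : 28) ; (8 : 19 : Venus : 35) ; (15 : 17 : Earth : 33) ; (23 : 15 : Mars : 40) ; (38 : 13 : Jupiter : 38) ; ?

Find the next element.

(61 : 11 : Saturn : 45)

First value: each term is the sum of the two before it; 6, 1, 7, 8, 15, 23, 38 → 61.
Second value: −2 each step; 25, 23, 21, 19, 17, 15, 13 → 11.
Planet: runs through the planets Mercury→Neptune, so Uranus, Neptune, Mercury, Venus, Earth, Mars, Jupiter → Saturn.
Fourth value goes 23, 30, 28, 35, 33, 40, 38 → 45 (alternating steps +7, −2, +7, −2, …).
Putting it together: (61 : 11 : Saturn : 45).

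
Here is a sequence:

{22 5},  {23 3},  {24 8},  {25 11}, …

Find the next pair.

{26 19}

First coordinate: 22, 23, 24, 25 → 26 (+1 each step).
Second coordinate goes 5, 3, 8, 11 → 19 (each term is the sum of the two before it).
Combining the parts gives {26 19}.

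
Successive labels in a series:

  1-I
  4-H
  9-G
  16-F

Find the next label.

First component goes 1, 4, 9, 16 → 25 (perfect squares: 1², 2², 3², …).
Letter goes I, H, G, F → E (letters move back 1 place in the alphabet).
Combining the parts gives 25-E.

25-E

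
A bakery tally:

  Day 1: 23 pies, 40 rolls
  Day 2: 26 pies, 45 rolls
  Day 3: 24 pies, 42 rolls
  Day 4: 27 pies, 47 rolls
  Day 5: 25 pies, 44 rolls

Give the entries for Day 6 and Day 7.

28 pies, 49 rolls; 26 pies, 46 rolls

Pies — alternating steps +3, −2, +3, −2, …: 23, 26, 24, 27, 25 → 28 → 26.
Rolls: alternating steps +5, −3, +5, −3, …, so 40, 45, 42, 47, 44 → 49 → 46.
Putting the parts together: 28 pies, 49 rolls and then 26 pies, 46 rolls.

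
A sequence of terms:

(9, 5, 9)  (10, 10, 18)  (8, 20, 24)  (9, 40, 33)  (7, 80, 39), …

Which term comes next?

First slot — alternating steps +1, −2, +1, −2, …: 9, 10, 8, 9, 7 → 8.
Second slot: 5, 10, 20, 40, 80 → 160 (×2 each step).
Third slot — alternating steps +9, +6, +9, +6, …: 9, 18, 24, 33, 39 → 48.
Putting it together: (8, 160, 48).

(8, 160, 48)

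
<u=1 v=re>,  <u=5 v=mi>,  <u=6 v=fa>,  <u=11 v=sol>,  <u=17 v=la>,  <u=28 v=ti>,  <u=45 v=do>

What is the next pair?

<u=73 v=re>

U goes 1, 5, 6, 11, 17, 28, 45 → 73 (each term is the sum of the two before it).
V: re, mi, fa, sol, la, ti, do → re (runs through the solfège scale do→ti).
So the next pair is <u=73 v=re>.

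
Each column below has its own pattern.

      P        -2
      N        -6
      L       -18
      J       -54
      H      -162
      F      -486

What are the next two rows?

D  -1458; B  -4374

For the letter, letters move back 2 places in the alphabet: P, N, L, J, H, F → D → B.
Second component: -2, -6, -18, -54, -162, -486 → -1458 → -4374 (×3 each step).
Putting the parts together: D  -1458 and then B  -4374.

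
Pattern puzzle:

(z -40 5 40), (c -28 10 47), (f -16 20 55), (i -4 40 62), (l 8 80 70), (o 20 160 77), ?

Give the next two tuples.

(r 32 320 85), (u 44 640 92)

For the letter, letters move forward 3 places in the alphabet, wrapping Z→A: z, c, f, i, l, o → r → u.
Second entry goes -40, -28, -16, -4, 8, 20 → 32 → 44 (+12 each step).
Third entry — ×2 each step: 5, 10, 20, 40, 80, 160 → 320 → 640.
Fourth entry: alternating steps +7, +8, +7, +8, …; 40, 47, 55, 62, 70, 77 → 85 → 92.
So the next two tuples are (r 32 320 85) and (u 44 640 92).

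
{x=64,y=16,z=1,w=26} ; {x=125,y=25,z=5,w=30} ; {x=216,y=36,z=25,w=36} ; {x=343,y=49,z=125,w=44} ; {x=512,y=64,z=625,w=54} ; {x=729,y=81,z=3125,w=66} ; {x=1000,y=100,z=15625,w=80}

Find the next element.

For the x, perfect cubes: 4³, 5³, 6³, …: 64, 125, 216, 343, 512, 729, 1000 → 1331.
Y goes 16, 25, 36, 49, 64, 81, 100 → 121 (perfect squares: 4², 5², 6², …).
Z — ×5 each step: 1, 5, 25, 125, 625, 3125, 15625 → 78125.
W: differences are 4, 6, 8, … (increasing by 2 each time), so 26, 30, 36, 44, 54, 66, 80 → 96.
So the next element is {x=1331,y=121,z=78125,w=96}.

{x=1331,y=121,z=78125,w=96}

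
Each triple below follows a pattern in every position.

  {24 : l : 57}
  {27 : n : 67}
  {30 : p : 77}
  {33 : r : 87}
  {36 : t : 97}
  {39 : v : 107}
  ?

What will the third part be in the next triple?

117

Third part: 57, 67, 77, 87, 97, 107 → 117 (+10 each step).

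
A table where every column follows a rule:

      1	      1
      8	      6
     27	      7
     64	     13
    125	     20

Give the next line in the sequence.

216  33

First component — perfect cubes: 1³, 2³, 3³, …: 1, 8, 27, 64, 125 → 216.
For the second component, each term is the sum of the two before it: 1, 6, 7, 13, 20 → 33.
Putting it together: 216  33.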